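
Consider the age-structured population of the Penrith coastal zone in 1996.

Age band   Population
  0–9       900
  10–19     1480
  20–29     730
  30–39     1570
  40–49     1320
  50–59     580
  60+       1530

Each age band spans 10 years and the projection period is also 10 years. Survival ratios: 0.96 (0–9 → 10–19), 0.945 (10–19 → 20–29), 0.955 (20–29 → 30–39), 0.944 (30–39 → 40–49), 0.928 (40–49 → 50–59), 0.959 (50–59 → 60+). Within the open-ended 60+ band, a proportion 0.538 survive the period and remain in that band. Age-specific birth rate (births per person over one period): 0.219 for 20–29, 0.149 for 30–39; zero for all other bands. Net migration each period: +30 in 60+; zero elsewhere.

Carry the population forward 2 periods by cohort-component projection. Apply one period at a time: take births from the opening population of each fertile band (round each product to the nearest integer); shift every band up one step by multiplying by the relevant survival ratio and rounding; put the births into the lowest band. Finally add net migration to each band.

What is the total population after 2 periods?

Call the groups 1 to 7, youngest first.
After projecting period 1:
Births: 730 × 0.219 = 160  |  1570 × 0.149 = 234 → total 394
Group 2: 900 × 0.96 = 864
Group 3: 1480 × 0.945 = 1399
Group 4: 730 × 0.955 = 697
Group 5: 1570 × 0.944 = 1482
Group 6: 1320 × 0.928 = 1225
Group 7: 580 × 0.959 + 1530 × 0.538 = 556 + 823 = 1379
Net migration: Group 7 + 30 → 1409
Population now: 0–9=394, 10–19=864, 20–29=1399, 30–39=697, 40–49=1482, 50–59=1225, 60+=1409
After projecting period 2:
Births: 1399 × 0.219 = 306  |  697 × 0.149 = 104 → total 410
Group 2: 394 × 0.96 = 378
Group 3: 864 × 0.945 = 816
Group 4: 1399 × 0.955 = 1336
Group 5: 697 × 0.944 = 658
Group 6: 1482 × 0.928 = 1375
Group 7: 1225 × 0.959 + 1409 × 0.538 = 1175 + 758 = 1933
Net migration: Group 7 + 30 → 1963
Population now: 0–9=410, 10–19=378, 20–29=816, 30–39=1336, 40–49=658, 50–59=1375, 60+=1963
Total after period 2: 410 + 378 + 816 + 1336 + 658 + 1375 + 1963 = 6936

6936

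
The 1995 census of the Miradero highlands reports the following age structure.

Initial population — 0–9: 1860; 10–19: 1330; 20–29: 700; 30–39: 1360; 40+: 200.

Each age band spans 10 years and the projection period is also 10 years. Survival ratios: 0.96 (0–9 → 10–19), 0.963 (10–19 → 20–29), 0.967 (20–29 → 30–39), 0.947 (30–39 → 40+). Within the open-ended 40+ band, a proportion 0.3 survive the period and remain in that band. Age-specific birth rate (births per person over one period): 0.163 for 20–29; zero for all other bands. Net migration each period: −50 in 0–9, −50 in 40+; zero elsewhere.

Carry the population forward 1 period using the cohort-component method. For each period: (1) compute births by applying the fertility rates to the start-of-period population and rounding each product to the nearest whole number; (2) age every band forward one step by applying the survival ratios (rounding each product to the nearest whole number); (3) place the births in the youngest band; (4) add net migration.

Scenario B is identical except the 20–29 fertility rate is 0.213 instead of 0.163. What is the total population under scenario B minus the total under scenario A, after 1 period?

Let band 1 be 0–9 through band 5 = 40+.
After projecting period 1:
Births: 700 * 0.163 = 114
Band 2: 1860 * 0.96 = 1786
Band 3: 1330 * 0.963 = 1281
Band 4: 700 * 0.967 = 677
Band 5: 1360 * 0.947 + 200 * 0.3 = 1288 + 60 = 1348
Net migration: Band 1 − 50 → 64; Band 5 − 50 → 1298
Population now: 0–9=64, 10–19=1786, 20–29=1281, 30–39=677, 40+=1298
Scenario A total after 1 period: 5106
Scenario B projection —
After projecting period 1:
Births: 700 * 0.213 = 149
Band 2: 1860 * 0.96 = 1786
Band 3: 1330 * 0.963 = 1281
Band 4: 700 * 0.967 = 677
Band 5: 1360 * 0.947 + 200 * 0.3 = 1288 + 60 = 1348
Net migration: Band 1 − 50 → 99; Band 5 − 50 → 1298
Population now: 0–9=99, 10–19=1786, 20–29=1281, 30–39=677, 40+=1298
Scenario B total after 1 period: 5141
Difference B − A = 5141 − 5106 = 35

35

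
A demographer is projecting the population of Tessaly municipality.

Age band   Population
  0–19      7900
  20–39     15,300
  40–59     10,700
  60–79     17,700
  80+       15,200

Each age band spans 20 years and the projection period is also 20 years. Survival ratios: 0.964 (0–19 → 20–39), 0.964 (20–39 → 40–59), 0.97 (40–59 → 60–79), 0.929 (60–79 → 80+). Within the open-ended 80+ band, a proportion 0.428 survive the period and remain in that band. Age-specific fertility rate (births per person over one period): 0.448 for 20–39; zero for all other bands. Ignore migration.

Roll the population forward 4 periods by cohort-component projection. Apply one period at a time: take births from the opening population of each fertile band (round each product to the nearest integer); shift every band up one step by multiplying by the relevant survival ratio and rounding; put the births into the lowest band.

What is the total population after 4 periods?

29545

Numbering the bands 1..5 from youngest to oldest:
After projecting period 1:
Births: 15300 × 0.448 = 6854
Band 2: 7900 × 0.964 = 7616
Band 3: 15300 × 0.964 = 14749
Band 4: 10700 × 0.97 = 10379
Band 5: 17700 × 0.929 + 15200 × 0.428 = 16443 + 6506 = 22949
Population now: 0–19=6854, 20–39=7616, 40–59=14749, 60–79=10379, 80+=22949
After projecting period 2:
Births: 7616 × 0.448 = 3412
Band 2: 6854 × 0.964 = 6607
Band 3: 7616 × 0.964 = 7342
Band 4: 14749 × 0.97 = 14307
Band 5: 10379 × 0.929 + 22949 × 0.428 = 9642 + 9822 = 19464
Population now: 0–19=3412, 20–39=6607, 40–59=7342, 60–79=14307, 80+=19464
After projecting period 3:
Births: 6607 × 0.448 = 2960
Band 2: 3412 × 0.964 = 3289
Band 3: 6607 × 0.964 = 6369
Band 4: 7342 × 0.97 = 7122
Band 5: 14307 × 0.929 + 19464 × 0.428 = 13291 + 8331 = 21622
Population now: 0–19=2960, 20–39=3289, 40–59=6369, 60–79=7122, 80+=21622
After projecting period 4:
Births: 3289 × 0.448 = 1473
Band 2: 2960 × 0.964 = 2853
Band 3: 3289 × 0.964 = 3171
Band 4: 6369 × 0.97 = 6178
Band 5: 7122 × 0.929 + 21622 × 0.428 = 6616 + 9254 = 15870
Population now: 0–19=1473, 20–39=2853, 40–59=3171, 60–79=6178, 80+=15870
Total after period 4: 1473 + 2853 + 3171 + 6178 + 15870 = 29545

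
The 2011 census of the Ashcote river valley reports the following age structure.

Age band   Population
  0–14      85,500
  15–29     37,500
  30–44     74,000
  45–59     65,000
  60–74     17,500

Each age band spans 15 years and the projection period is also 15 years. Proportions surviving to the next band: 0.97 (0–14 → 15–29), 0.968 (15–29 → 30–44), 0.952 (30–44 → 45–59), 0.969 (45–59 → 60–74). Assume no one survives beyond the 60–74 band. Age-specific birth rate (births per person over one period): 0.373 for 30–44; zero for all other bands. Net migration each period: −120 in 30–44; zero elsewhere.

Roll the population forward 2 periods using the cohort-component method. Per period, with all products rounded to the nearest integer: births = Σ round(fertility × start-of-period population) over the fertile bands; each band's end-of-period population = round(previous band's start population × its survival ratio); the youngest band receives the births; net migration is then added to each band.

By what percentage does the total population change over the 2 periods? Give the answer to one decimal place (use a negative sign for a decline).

Numbering the groups 1..5 from youngest to oldest:
Period 1:
Births: 74000 * 0.373 = 27602
Group 2: 85500 * 0.97 = 82935
Group 3: 37500 * 0.968 = 36300
Group 4: 74000 * 0.952 = 70448
Group 5: 65000 * 0.969 = 62985
Net migration: Group 3 − 120 → 36180
Giving 27602 / 82935 / 36180 / 70448 / 62985.
Period 2:
Births: 36180 * 0.373 = 13495
Group 2: 27602 * 0.97 = 26774
Group 3: 82935 * 0.968 = 80281
Group 4: 36180 * 0.952 = 34443
Group 5: 70448 * 0.969 = 68264
Net migration: Group 3 − 120 → 80161
Giving 13495 / 26774 / 80161 / 34443 / 68264.
Total: 279500 → 223137; change = -56363; percentage change = -20.2%

-20.2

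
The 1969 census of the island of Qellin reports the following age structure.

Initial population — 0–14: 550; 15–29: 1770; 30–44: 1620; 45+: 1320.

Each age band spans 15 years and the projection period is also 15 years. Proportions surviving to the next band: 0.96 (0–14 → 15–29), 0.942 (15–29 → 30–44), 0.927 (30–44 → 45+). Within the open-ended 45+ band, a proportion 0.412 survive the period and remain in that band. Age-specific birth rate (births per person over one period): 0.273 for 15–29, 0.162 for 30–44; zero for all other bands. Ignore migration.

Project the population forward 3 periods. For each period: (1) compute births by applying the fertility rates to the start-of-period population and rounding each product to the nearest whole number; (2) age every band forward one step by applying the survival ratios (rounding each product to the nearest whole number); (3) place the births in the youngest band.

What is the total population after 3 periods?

2792

[period 1]
Births: 1770 × 0.273 = 483, 1620 × 0.162 = 262 → 745
15–29: 550 × 0.96 = 528
30–44: 1770 × 0.942 = 1667
45+: 1620 × 0.927 + 1320 × 0.412 = 1502 + 544 = 2046
Population now: 0–14=745, 15–29=528, 30–44=1667, 45+=2046
[period 2]
Births: 528 × 0.273 = 144, 1667 × 0.162 = 270 → 414
15–29: 745 × 0.96 = 715
30–44: 528 × 0.942 = 497
45+: 1667 × 0.927 + 2046 × 0.412 = 1545 + 843 = 2388
Population now: 0–14=414, 15–29=715, 30–44=497, 45+=2388
[period 3]
Births: 715 × 0.273 = 195, 497 × 0.162 = 81 → 276
15–29: 414 × 0.96 = 397
30–44: 715 × 0.942 = 674
45+: 497 × 0.927 + 2388 × 0.412 = 461 + 984 = 1445
Population now: 0–14=276, 15–29=397, 30–44=674, 45+=1445
Total after period 3: 276 + 397 + 674 + 1445 = 2792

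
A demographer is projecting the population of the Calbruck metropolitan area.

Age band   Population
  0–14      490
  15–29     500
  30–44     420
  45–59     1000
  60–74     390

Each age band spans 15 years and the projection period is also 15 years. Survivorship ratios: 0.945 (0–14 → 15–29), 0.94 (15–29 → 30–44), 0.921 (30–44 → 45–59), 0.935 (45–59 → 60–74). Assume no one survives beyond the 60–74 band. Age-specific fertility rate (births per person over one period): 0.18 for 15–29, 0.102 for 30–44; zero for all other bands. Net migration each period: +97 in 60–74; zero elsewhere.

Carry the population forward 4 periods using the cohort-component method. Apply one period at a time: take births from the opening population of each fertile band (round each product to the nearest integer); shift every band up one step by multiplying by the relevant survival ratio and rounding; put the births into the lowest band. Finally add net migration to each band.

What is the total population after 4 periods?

795

Period 1.
Births: 500 * 0.18 = 90  |  420 * 0.102 = 43 ⇒ total 133
15–29: 490 * 0.945 = 463
30–44: 500 * 0.94 = 470
45–59: 420 * 0.921 = 387
60–74: 1000 * 0.935 = 935
Net migration: 60–74 + 97 → 1032
Giving 133 / 463 / 470 / 387 / 1032.
Period 2.
Births: 463 * 0.18 = 83  |  470 * 0.102 = 48 ⇒ total 131
15–29: 133 * 0.945 = 126
30–44: 463 * 0.94 = 435
45–59: 470 * 0.921 = 433
60–74: 387 * 0.935 = 362
Net migration: 60–74 + 97 → 459
Giving 131 / 126 / 435 / 433 / 459.
Period 3.
Births: 126 * 0.18 = 23  |  435 * 0.102 = 44 ⇒ total 67
15–29: 131 * 0.945 = 124
30–44: 126 * 0.94 = 118
45–59: 435 * 0.921 = 401
60–74: 433 * 0.935 = 405
Net migration: 60–74 + 97 → 502
Giving 67 / 124 / 118 / 401 / 502.
Period 4.
Births: 124 * 0.18 = 22  |  118 * 0.102 = 12 ⇒ total 34
15–29: 67 * 0.945 = 63
30–44: 124 * 0.94 = 117
45–59: 118 * 0.921 = 109
60–74: 401 * 0.935 = 375
Net migration: 60–74 + 97 → 472
Giving 34 / 63 / 117 / 109 / 472.
Total after period 4: 34 + 63 + 117 + 109 + 472 = 795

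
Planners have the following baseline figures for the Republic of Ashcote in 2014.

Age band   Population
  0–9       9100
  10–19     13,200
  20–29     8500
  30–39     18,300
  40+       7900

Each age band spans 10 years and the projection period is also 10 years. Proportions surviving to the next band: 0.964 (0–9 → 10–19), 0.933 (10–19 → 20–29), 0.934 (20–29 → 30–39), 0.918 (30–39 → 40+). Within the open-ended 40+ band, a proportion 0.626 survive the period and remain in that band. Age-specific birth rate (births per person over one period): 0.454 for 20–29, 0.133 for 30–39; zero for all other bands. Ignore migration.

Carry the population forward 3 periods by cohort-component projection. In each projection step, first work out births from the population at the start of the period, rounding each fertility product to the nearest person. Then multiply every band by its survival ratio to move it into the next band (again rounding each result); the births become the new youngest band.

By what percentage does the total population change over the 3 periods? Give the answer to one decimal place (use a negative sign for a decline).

-14.7

After projecting period 1:
Births: 8500 × 0.454 = 3859  |  18300 × 0.133 = 2434 → 6293
10–19: 9100 × 0.964 = 8772
20–29: 13200 × 0.933 = 12316
30–39: 8500 × 0.934 = 7939
40+: 18300 × 0.918 + 7900 × 0.626 = 16799 + 4945 = 21744
Population now: 0–9=6293, 10–19=8772, 20–29=12316, 30–39=7939, 40+=21744
After projecting period 2:
Births: 12316 × 0.454 = 5591  |  7939 × 0.133 = 1056 → 6647
10–19: 6293 × 0.964 = 6066
20–29: 8772 × 0.933 = 8184
30–39: 12316 × 0.934 = 11503
40+: 7939 × 0.918 + 21744 × 0.626 = 7288 + 13612 = 20900
Population now: 0–9=6647, 10–19=6066, 20–29=8184, 30–39=11503, 40+=20900
After projecting period 3:
Births: 8184 × 0.454 = 3716  |  11503 × 0.133 = 1530 → 5246
10–19: 6647 × 0.964 = 6408
20–29: 6066 × 0.933 = 5660
30–39: 8184 × 0.934 = 7644
40+: 11503 × 0.918 + 20900 × 0.626 = 10560 + 13083 = 23643
Population now: 0–9=5246, 10–19=6408, 20–29=5660, 30–39=7644, 40+=23643
Total: 57000 → 48601; change = -8399; percentage change = -14.7%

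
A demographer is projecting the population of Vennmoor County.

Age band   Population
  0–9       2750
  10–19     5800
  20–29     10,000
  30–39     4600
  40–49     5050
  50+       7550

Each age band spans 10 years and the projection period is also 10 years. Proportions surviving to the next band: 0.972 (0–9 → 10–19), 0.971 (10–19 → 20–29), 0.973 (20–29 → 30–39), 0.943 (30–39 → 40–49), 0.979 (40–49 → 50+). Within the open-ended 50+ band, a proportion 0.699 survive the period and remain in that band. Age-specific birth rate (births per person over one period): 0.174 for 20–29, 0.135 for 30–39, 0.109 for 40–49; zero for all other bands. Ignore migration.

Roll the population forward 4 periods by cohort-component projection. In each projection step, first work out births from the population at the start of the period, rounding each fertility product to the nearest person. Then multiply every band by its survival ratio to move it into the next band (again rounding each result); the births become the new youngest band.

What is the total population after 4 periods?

28082

(Groups numbered youngest = 1 to oldest = 6.)
Period 1.
Births: 10000 × 0.174 = 1740, 4600 × 0.135 = 621, 5050 × 0.109 = 550 — total 2911
Group 2: 2750 × 0.972 = 2673
Group 3: 5800 × 0.971 = 5632
Group 4: 10000 × 0.973 = 9730
Group 5: 4600 × 0.943 = 4338
Group 6: 5050 × 0.979 + 7550 × 0.699 = 4944 + 5277 = 10221
→ [2911, 2673, 5632, 9730, 4338, 10221]
Period 2.
Births: 5632 × 0.174 = 980, 9730 × 0.135 = 1314, 4338 × 0.109 = 473 — total 2767
Group 2: 2911 × 0.972 = 2829
Group 3: 2673 × 0.971 = 2595
Group 4: 5632 × 0.973 = 5480
Group 5: 9730 × 0.943 = 9175
Group 6: 4338 × 0.979 + 10221 × 0.699 = 4247 + 7144 = 11391
→ [2767, 2829, 2595, 5480, 9175, 11391]
Period 3.
Births: 2595 × 0.174 = 452, 5480 × 0.135 = 740, 9175 × 0.109 = 1000 — total 2192
Group 2: 2767 × 0.972 = 2690
Group 3: 2829 × 0.971 = 2747
Group 4: 2595 × 0.973 = 2525
Group 5: 5480 × 0.943 = 5168
Group 6: 9175 × 0.979 + 11391 × 0.699 = 8982 + 7962 = 16944
→ [2192, 2690, 2747, 2525, 5168, 16944]
Period 4.
Births: 2747 × 0.174 = 478, 2525 × 0.135 = 341, 5168 × 0.109 = 563 — total 1382
Group 2: 2192 × 0.972 = 2131
Group 3: 2690 × 0.971 = 2612
Group 4: 2747 × 0.973 = 2673
Group 5: 2525 × 0.943 = 2381
Group 6: 5168 × 0.979 + 16944 × 0.699 = 5059 + 11844 = 16903
→ [1382, 2131, 2612, 2673, 2381, 16903]
Total after period 4: 1382 + 2131 + 2612 + 2673 + 2381 + 16903 = 28082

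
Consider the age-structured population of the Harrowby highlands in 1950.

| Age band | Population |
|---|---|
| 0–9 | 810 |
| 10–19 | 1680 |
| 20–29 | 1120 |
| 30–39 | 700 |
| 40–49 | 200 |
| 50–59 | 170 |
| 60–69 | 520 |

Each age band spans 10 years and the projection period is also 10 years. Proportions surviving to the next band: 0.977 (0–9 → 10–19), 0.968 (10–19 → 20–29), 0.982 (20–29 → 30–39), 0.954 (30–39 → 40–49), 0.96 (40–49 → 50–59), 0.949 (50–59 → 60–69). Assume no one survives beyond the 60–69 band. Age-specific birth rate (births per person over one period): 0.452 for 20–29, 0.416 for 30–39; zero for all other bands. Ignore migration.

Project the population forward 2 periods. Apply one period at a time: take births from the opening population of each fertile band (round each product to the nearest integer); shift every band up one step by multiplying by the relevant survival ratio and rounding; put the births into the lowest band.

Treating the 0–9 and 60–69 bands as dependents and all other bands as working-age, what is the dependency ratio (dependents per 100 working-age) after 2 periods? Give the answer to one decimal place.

28.5

Let band 1 be 0–9 through band 7 = 60–69.
Period 1:
Births: 1120 × 0.452 = 506  |  700 × 0.416 = 291 ⇒ total 797
Band 2: 810 × 0.977 = 791
Band 3: 1680 × 0.968 = 1626
Band 4: 1120 × 0.982 = 1100
Band 5: 700 × 0.954 = 668
Band 6: 200 × 0.96 = 192
Band 7: 170 × 0.949 = 161
Population now: 0–9=797, 10–19=791, 20–29=1626, 30–39=1100, 40–49=668, 50–59=192, 60–69=161
Period 2:
Births: 1626 × 0.452 = 735  |  1100 × 0.416 = 458 ⇒ total 1193
Band 2: 797 × 0.977 = 779
Band 3: 791 × 0.968 = 766
Band 4: 1626 × 0.982 = 1597
Band 5: 1100 × 0.954 = 1049
Band 6: 668 × 0.96 = 641
Band 7: 192 × 0.949 = 182
Population now: 0–9=1193, 10–19=779, 20–29=766, 30–39=1597, 40–49=1049, 50–59=641, 60–69=182
Dependents (band 0–9 + band 60–69) = 1193 + 182 = 1375; working-age = 4832; ratio = 1375/4832 × 100 = 28.5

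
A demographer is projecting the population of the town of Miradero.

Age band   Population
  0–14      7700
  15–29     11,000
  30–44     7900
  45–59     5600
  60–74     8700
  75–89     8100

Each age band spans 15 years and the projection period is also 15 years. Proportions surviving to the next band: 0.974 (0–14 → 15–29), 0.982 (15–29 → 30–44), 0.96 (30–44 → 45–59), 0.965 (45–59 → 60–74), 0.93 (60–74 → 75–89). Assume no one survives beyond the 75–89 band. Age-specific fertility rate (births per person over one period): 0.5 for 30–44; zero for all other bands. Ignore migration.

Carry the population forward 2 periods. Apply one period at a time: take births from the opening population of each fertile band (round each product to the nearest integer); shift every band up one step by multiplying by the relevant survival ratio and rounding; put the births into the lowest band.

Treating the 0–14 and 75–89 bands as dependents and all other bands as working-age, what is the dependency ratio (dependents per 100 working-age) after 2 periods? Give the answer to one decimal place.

36.1

Period 1:
Births: 7900 × 0.5 = 3950
15–29: 7700 × 0.974 = 7500
30–44: 11000 × 0.982 = 10802
45–59: 7900 × 0.96 = 7584
60–74: 5600 × 0.965 = 5404
75–89: 8700 × 0.93 = 8091
Giving 3950 / 7500 / 10802 / 7584 / 5404 / 8091.
Period 2:
Births: 10802 × 0.5 = 5401
15–29: 3950 × 0.974 = 3847
30–44: 7500 × 0.982 = 7365
45–59: 10802 × 0.96 = 10370
60–74: 7584 × 0.965 = 7319
75–89: 5404 × 0.93 = 5026
Giving 5401 / 3847 / 7365 / 10370 / 7319 / 5026.
Dependents (band 0–14 + band 75–89) = 5401 + 5026 = 10427; working-age = 28901; ratio = 10427/28901 × 100 = 36.1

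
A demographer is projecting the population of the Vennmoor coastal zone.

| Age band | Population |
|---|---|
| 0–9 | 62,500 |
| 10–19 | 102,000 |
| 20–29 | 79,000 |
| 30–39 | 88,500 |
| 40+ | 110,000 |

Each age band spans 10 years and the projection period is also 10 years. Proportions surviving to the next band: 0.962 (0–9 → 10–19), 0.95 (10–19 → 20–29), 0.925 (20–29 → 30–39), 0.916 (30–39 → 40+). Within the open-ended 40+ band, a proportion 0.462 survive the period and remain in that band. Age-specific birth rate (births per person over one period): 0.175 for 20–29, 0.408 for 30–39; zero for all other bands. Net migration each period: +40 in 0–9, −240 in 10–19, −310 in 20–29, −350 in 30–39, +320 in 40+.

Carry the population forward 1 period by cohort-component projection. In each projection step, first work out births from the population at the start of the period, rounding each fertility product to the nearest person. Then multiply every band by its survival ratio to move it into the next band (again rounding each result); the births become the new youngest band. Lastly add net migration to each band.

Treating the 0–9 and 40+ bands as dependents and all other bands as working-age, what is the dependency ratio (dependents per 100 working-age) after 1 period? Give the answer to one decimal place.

79.5

Period 1.
Births: 79000 × 0.175 = 13825  |  88500 × 0.408 = 36108 → 49933
10–19: 62500 × 0.962 = 60125
20–29: 102000 × 0.95 = 96900
30–39: 79000 × 0.925 = 73075
40+: 88500 × 0.916 + 110000 × 0.462 = 81066 + 50820 = 131886
Net migration: 0–9 + 40 → 49973; 10–19 − 240 → 59885; 20–29 − 310 → 96590; 30–39 − 350 → 72725; 40+ + 320 → 132206
Population now: 0–9=49973, 10–19=59885, 20–29=96590, 30–39=72725, 40+=132206
Dependents (band 0–9 + band 40+) = 49973 + 132206 = 182179; working-age = 229200; ratio = 182179/229200 × 100 = 79.5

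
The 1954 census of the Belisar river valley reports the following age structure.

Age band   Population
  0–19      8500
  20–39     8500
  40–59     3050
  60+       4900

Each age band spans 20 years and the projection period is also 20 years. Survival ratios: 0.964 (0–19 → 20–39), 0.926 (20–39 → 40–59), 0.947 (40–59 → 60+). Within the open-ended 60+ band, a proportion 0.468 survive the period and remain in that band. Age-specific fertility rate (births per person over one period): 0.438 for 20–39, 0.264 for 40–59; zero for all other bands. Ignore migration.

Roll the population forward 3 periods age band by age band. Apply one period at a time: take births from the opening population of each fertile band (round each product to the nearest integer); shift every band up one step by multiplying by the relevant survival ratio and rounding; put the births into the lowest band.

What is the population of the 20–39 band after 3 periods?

Period 1:
Births: 8500 × 0.438 = 3723, 3050 × 0.264 = 805 → 4528
20–39: 8500 × 0.964 = 8194
40–59: 8500 × 0.926 = 7871
60+: 3050 × 0.947 + 4900 × 0.468 = 2888 + 2293 = 5181
→ [4528, 8194, 7871, 5181]
Period 2:
Births: 8194 × 0.438 = 3589, 7871 × 0.264 = 2078 → 5667
20–39: 4528 × 0.964 = 4365
40–59: 8194 × 0.926 = 7588
60+: 7871 × 0.947 + 5181 × 0.468 = 7454 + 2425 = 9879
→ [5667, 4365, 7588, 9879]
Period 3:
Births: 4365 × 0.438 = 1912, 7588 × 0.264 = 2003 → 3915
20–39: 5667 × 0.964 = 5463
40–59: 4365 × 0.926 = 4042
60+: 7588 × 0.947 + 9879 × 0.468 = 7186 + 4623 = 11809
→ [3915, 5463, 4042, 11809]

5463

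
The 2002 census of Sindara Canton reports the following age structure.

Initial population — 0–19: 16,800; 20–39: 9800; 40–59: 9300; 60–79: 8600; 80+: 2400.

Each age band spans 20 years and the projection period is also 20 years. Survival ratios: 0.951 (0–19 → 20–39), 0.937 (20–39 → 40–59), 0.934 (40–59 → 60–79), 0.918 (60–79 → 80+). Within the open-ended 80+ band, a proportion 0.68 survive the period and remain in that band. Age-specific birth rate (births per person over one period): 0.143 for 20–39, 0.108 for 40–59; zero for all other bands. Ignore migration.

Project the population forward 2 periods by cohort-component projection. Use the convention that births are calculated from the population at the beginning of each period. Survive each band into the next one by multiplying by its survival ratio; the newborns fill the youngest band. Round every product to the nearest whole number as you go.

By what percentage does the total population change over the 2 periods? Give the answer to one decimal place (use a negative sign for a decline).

-7.1

— Period 1 —
Births: 9800 × 0.143 = 1401  |  9300 × 0.108 = 1004 → 2405
20–39: 16800 × 0.951 = 15977
40–59: 9800 × 0.937 = 9183
60–79: 9300 × 0.934 = 8686
80+: 8600 × 0.918 + 2400 × 0.68 = 7895 + 1632 = 9527
End of period: [2405, 15977, 9183, 8686, 9527]
— Period 2 —
Births: 15977 × 0.143 = 2285  |  9183 × 0.108 = 992 → 3277
20–39: 2405 × 0.951 = 2287
40–59: 15977 × 0.937 = 14970
60–79: 9183 × 0.934 = 8577
80+: 8686 × 0.918 + 9527 × 0.68 = 7974 + 6478 = 14452
End of period: [3277, 2287, 14970, 8577, 14452]
Total: 46900 → 43563; change = -3337; percentage change = -7.1%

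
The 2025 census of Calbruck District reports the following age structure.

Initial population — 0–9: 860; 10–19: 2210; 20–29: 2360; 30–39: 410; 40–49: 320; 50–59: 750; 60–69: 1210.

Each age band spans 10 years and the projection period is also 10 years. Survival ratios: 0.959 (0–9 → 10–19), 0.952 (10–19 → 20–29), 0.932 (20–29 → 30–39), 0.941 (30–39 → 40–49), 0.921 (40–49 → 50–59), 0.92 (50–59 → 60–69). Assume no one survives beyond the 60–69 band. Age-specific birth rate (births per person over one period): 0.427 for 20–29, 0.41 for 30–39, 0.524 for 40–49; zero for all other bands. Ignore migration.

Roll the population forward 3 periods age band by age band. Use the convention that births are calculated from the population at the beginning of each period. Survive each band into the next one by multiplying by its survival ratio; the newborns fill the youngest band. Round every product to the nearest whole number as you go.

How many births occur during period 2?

2002

After projecting period 1:
Births: 2360 * 0.427 = 1008, 410 * 0.41 = 168, 320 * 0.524 = 168 → 1344
10–19: 860 * 0.959 = 825
20–29: 2210 * 0.952 = 2104
30–39: 2360 * 0.932 = 2200
40–49: 410 * 0.941 = 386
50–59: 320 * 0.921 = 295
60–69: 750 * 0.92 = 690
Giving 1344 / 825 / 2104 / 2200 / 386 / 295 / 690.
After projecting period 2:
Births: 2104 * 0.427 = 898, 2200 * 0.41 = 902, 386 * 0.524 = 202 → 2002
10–19: 1344 * 0.959 = 1289
20–29: 825 * 0.952 = 785
30–39: 2104 * 0.932 = 1961
40–49: 2200 * 0.941 = 2070
50–59: 386 * 0.921 = 356
60–69: 295 * 0.92 = 271
Giving 2002 / 1289 / 785 / 1961 / 2070 / 356 / 271.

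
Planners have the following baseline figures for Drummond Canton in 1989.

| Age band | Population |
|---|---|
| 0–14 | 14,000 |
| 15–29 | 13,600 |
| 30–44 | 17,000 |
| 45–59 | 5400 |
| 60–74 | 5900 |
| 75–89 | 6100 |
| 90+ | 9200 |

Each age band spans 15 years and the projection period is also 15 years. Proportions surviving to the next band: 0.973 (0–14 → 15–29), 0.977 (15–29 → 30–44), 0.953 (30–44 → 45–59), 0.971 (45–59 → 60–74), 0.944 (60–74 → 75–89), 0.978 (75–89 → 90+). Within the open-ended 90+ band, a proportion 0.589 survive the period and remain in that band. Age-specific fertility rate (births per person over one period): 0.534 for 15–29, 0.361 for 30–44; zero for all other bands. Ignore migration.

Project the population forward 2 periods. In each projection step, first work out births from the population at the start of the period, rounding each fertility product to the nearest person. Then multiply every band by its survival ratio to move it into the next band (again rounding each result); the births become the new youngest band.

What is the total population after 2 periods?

83913

Let band 1 be 0–14 through band 7 = 90+.
Period 1.
Births: 13600 × 0.534 = 7262 ; 17000 × 0.361 = 6137 — total 13399
Band 2: 14000 × 0.973 = 13622
Band 3: 13600 × 0.977 = 13287
Band 4: 17000 × 0.953 = 16201
Band 5: 5400 × 0.971 = 5243
Band 6: 5900 × 0.944 = 5570
Band 7: 6100 × 0.978 + 9200 × 0.589 = 5966 + 5419 = 11385
Population now: 0–14=13399, 15–29=13622, 30–44=13287, 45–59=16201, 60–74=5243, 75–89=5570, 90+=11385
Period 2.
Births: 13622 × 0.534 = 7274 ; 13287 × 0.361 = 4797 — total 12071
Band 2: 13399 × 0.973 = 13037
Band 3: 13622 × 0.977 = 13309
Band 4: 13287 × 0.953 = 12663
Band 5: 16201 × 0.971 = 15731
Band 6: 5243 × 0.944 = 4949
Band 7: 5570 × 0.978 + 11385 × 0.589 = 5447 + 6706 = 12153
Population now: 0–14=12071, 15–29=13037, 30–44=13309, 45–59=12663, 60–74=15731, 75–89=4949, 90+=12153
Total after period 2: 12071 + 13037 + 13309 + 12663 + 15731 + 4949 + 12153 = 83913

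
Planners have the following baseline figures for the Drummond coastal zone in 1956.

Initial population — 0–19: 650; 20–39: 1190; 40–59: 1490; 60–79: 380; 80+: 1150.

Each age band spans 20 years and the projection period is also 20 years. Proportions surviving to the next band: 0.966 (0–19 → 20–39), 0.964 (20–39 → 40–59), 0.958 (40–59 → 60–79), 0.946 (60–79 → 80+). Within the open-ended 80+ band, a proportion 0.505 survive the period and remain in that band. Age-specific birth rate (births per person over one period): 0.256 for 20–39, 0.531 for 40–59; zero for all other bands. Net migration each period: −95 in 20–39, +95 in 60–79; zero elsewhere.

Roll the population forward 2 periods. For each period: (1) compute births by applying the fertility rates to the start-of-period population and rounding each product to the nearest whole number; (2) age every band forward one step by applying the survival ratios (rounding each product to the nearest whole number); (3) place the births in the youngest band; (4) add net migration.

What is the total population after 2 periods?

After projecting period 1:
Births: 1190 * 0.256 = 305 ; 1490 * 0.531 = 791 — total 1096
20–39: 650 * 0.966 = 628
40–59: 1190 * 0.964 = 1147
60–79: 1490 * 0.958 = 1427
80+: 380 * 0.946 + 1150 * 0.505 = 359 + 581 = 940
Net migration: 20–39 − 95 → 533; 60–79 + 95 → 1522
Giving 1096 / 533 / 1147 / 1522 / 940.
After projecting period 2:
Births: 533 * 0.256 = 136 ; 1147 * 0.531 = 609 — total 745
20–39: 1096 * 0.966 = 1059
40–59: 533 * 0.964 = 514
60–79: 1147 * 0.958 = 1099
80+: 1522 * 0.946 + 940 * 0.505 = 1440 + 475 = 1915
Net migration: 20–39 − 95 → 964; 60–79 + 95 → 1194
Giving 745 / 964 / 514 / 1194 / 1915.
Total after period 2: 745 + 964 + 514 + 1194 + 1915 = 5332

5332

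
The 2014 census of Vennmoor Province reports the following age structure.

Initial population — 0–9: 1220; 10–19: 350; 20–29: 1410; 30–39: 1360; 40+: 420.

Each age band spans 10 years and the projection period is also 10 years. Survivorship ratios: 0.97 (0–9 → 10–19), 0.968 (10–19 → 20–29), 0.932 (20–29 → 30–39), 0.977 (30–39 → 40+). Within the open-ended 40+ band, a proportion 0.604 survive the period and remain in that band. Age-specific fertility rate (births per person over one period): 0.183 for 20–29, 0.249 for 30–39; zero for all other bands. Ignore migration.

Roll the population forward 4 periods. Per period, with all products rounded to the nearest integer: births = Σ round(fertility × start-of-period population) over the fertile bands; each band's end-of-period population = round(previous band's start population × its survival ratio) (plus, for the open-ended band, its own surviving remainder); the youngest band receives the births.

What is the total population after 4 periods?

3581

Call the bands 1 to 5, youngest first.
[period 1]
Births: 1410 × 0.183 = 258 ; 1360 × 0.249 = 339 → total 597
Band 2: 1220 × 0.97 = 1183
Band 3: 350 × 0.968 = 339
Band 4: 1410 × 0.932 = 1314
Band 5: 1360 × 0.977 + 420 × 0.604 = 1329 + 254 = 1583
→ [597, 1183, 339, 1314, 1583]
[period 2]
Births: 339 × 0.183 = 62 ; 1314 × 0.249 = 327 → total 389
Band 2: 597 × 0.97 = 579
Band 3: 1183 × 0.968 = 1145
Band 4: 339 × 0.932 = 316
Band 5: 1314 × 0.977 + 1583 × 0.604 = 1284 + 956 = 2240
→ [389, 579, 1145, 316, 2240]
[period 3]
Births: 1145 × 0.183 = 210 ; 316 × 0.249 = 79 → total 289
Band 2: 389 × 0.97 = 377
Band 3: 579 × 0.968 = 560
Band 4: 1145 × 0.932 = 1067
Band 5: 316 × 0.977 + 2240 × 0.604 = 309 + 1353 = 1662
→ [289, 377, 560, 1067, 1662]
[period 4]
Births: 560 × 0.183 = 102 ; 1067 × 0.249 = 266 → total 368
Band 2: 289 × 0.97 = 280
Band 3: 377 × 0.968 = 365
Band 4: 560 × 0.932 = 522
Band 5: 1067 × 0.977 + 1662 × 0.604 = 1042 + 1004 = 2046
→ [368, 280, 365, 522, 2046]
Total after period 4: 368 + 280 + 365 + 522 + 2046 = 3581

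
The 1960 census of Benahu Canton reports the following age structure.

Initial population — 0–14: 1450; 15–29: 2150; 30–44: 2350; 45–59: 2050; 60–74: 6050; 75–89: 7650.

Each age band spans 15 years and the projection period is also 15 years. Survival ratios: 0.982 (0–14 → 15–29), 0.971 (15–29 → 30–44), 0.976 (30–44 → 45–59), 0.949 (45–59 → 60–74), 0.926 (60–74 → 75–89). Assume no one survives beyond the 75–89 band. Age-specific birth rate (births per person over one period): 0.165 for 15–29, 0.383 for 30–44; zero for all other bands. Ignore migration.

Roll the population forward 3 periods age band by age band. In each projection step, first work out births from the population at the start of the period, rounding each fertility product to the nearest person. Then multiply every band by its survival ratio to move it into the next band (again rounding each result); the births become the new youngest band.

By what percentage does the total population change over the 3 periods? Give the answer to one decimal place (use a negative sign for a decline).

-62.0

— Period 1 —
Births: 2150 * 0.165 = 355  |  2350 * 0.383 = 900 — total 1255
15–29: 1450 * 0.982 = 1424
30–44: 2150 * 0.971 = 2088
45–59: 2350 * 0.976 = 2294
60–74: 2050 * 0.949 = 1945
75–89: 6050 * 0.926 = 5602
Population now: 0–14=1255, 15–29=1424, 30–44=2088, 45–59=2294, 60–74=1945, 75–89=5602
— Period 2 —
Births: 1424 * 0.165 = 235  |  2088 * 0.383 = 800 — total 1035
15–29: 1255 * 0.982 = 1232
30–44: 1424 * 0.971 = 1383
45–59: 2088 * 0.976 = 2038
60–74: 2294 * 0.949 = 2177
75–89: 1945 * 0.926 = 1801
Population now: 0–14=1035, 15–29=1232, 30–44=1383, 45–59=2038, 60–74=2177, 75–89=1801
— Period 3 —
Births: 1232 * 0.165 = 203  |  1383 * 0.383 = 530 — total 733
15–29: 1035 * 0.982 = 1016
30–44: 1232 * 0.971 = 1196
45–59: 1383 * 0.976 = 1350
60–74: 2038 * 0.949 = 1934
75–89: 2177 * 0.926 = 2016
Population now: 0–14=733, 15–29=1016, 30–44=1196, 45–59=1350, 60–74=1934, 75–89=2016
Total: 21700 → 8245; change = -13455; percentage change = -62.0%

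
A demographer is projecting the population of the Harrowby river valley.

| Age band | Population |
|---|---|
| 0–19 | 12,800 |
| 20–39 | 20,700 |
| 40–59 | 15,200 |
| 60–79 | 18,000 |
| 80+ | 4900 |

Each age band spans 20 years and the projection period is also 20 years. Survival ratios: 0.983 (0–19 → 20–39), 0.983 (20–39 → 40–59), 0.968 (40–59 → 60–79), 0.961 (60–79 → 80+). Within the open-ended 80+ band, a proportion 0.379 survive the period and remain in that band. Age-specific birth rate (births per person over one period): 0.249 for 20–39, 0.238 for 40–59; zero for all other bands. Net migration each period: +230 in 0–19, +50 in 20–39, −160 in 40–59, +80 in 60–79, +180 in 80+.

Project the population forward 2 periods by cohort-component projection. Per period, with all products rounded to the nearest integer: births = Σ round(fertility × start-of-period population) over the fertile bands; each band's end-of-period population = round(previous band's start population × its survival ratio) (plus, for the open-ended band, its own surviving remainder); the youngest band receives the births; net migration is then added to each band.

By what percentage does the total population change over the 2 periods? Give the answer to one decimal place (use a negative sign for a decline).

-1.3

Call the bands 1 to 5, youngest first.
Period 1.
Births: 20700 × 0.249 = 5154, 15200 × 0.238 = 3618 — total 8772
Band 2: 12800 × 0.983 = 12582
Band 3: 20700 × 0.983 = 20348
Band 4: 15200 × 0.968 = 14714
Band 5: 18000 × 0.961 + 4900 × 0.379 = 17298 + 1857 = 19155
Net migration: Band 1 + 230 → 9002; Band 2 + 50 → 12632; Band 3 − 160 → 20188; Band 4 + 80 → 14794; Band 5 + 180 → 19335
Population now: 0–19=9002, 20–39=12632, 40–59=20188, 60–79=14794, 80+=19335
Period 2.
Births: 12632 × 0.249 = 3145, 20188 × 0.238 = 4805 — total 7950
Band 2: 9002 × 0.983 = 8849
Band 3: 12632 × 0.983 = 12417
Band 4: 20188 × 0.968 = 19542
Band 5: 14794 × 0.961 + 19335 × 0.379 = 14217 + 7328 = 21545
Net migration: Band 1 + 230 → 8180; Band 2 + 50 → 8899; Band 3 − 160 → 12257; Band 4 + 80 → 19622; Band 5 + 180 → 21725
Population now: 0–19=8180, 20–39=8899, 40–59=12257, 60–79=19622, 80+=21725
Total: 71600 → 70683; change = -917; percentage change = -1.3%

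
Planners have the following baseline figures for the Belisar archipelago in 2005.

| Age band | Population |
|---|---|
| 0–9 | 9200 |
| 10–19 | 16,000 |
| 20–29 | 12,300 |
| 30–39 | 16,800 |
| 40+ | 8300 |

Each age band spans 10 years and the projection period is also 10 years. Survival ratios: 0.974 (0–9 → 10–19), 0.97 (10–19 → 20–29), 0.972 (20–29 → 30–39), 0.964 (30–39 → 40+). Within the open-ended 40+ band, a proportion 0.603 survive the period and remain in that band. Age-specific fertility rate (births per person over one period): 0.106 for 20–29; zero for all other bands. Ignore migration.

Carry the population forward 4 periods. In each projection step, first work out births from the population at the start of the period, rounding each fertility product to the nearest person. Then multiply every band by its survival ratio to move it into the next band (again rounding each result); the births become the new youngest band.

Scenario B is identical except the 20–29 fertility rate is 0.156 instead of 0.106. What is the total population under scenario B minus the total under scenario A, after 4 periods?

Call the groups 1 to 5, youngest first.
— Period 1 —
Births: 12300 * 0.106 = 1304
Group 2: 9200 * 0.974 = 8961
Group 3: 16000 * 0.97 = 15520
Group 4: 12300 * 0.972 = 11956
Group 5: 16800 * 0.964 + 8300 * 0.603 = 16195 + 5005 = 21200
Population now: 0–9=1304, 10–19=8961, 20–29=15520, 30–39=11956, 40+=21200
— Period 2 —
Births: 15520 * 0.106 = 1645
Group 2: 1304 * 0.974 = 1270
Group 3: 8961 * 0.97 = 8692
Group 4: 15520 * 0.972 = 15085
Group 5: 11956 * 0.964 + 21200 * 0.603 = 11526 + 12784 = 24310
Population now: 0–9=1645, 10–19=1270, 20–29=8692, 30–39=15085, 40+=24310
— Period 3 —
Births: 8692 * 0.106 = 921
Group 2: 1645 * 0.974 = 1602
Group 3: 1270 * 0.97 = 1232
Group 4: 8692 * 0.972 = 8449
Group 5: 15085 * 0.964 + 24310 * 0.603 = 14542 + 14659 = 29201
Population now: 0–9=921, 10–19=1602, 20–29=1232, 30–39=8449, 40+=29201
— Period 4 —
Births: 1232 * 0.106 = 131
Group 2: 921 * 0.974 = 897
Group 3: 1602 * 0.97 = 1554
Group 4: 1232 * 0.972 = 1198
Group 5: 8449 * 0.964 + 29201 * 0.603 = 8145 + 17608 = 25753
Population now: 0–9=131, 10–19=897, 20–29=1554, 30–39=1198, 40+=25753
Scenario A total after 4 periods: 29533
Scenario B projection —
— Period 1 —
Births: 12300 * 0.156 = 1919
Group 2: 9200 * 0.974 = 8961
Group 3: 16000 * 0.97 = 15520
Group 4: 12300 * 0.972 = 11956
Group 5: 16800 * 0.964 + 8300 * 0.603 = 16195 + 5005 = 21200
Population now: 0–9=1919, 10–19=8961, 20–29=15520, 30–39=11956, 40+=21200
— Period 2 —
Births: 15520 * 0.156 = 2421
Group 2: 1919 * 0.974 = 1869
Group 3: 8961 * 0.97 = 8692
Group 4: 15520 * 0.972 = 15085
Group 5: 11956 * 0.964 + 21200 * 0.603 = 11526 + 12784 = 24310
Population now: 0–9=2421, 10–19=1869, 20–29=8692, 30–39=15085, 40+=24310
— Period 3 —
Births: 8692 * 0.156 = 1356
Group 2: 2421 * 0.974 = 2358
Group 3: 1869 * 0.97 = 1813
Group 4: 8692 * 0.972 = 8449
Group 5: 15085 * 0.964 + 24310 * 0.603 = 14542 + 14659 = 29201
Population now: 0–9=1356, 10–19=2358, 20–29=1813, 30–39=8449, 40+=29201
— Period 4 —
Births: 1813 * 0.156 = 283
Group 2: 1356 * 0.974 = 1321
Group 3: 2358 * 0.97 = 2287
Group 4: 1813 * 0.972 = 1762
Group 5: 8449 * 0.964 + 29201 * 0.603 = 8145 + 17608 = 25753
Population now: 0–9=283, 10–19=1321, 20–29=2287, 30–39=1762, 40+=25753
Scenario B total after 4 periods: 31406
Difference B − A = 31406 − 29533 = 1873

1873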